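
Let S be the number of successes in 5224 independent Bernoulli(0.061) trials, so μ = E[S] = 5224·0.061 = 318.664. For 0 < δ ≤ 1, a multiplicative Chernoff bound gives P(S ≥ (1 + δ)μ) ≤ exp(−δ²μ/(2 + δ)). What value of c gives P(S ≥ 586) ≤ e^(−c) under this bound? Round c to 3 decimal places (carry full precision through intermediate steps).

79.000

Write 586 = (1 + δ)μ, so δ = 586/318.664 − 1 = 0.8389275…
Then the exponent is δ²μ/(2 + δ) = (586 − μ)² / (μ·(2 + δ)) = 79.000089.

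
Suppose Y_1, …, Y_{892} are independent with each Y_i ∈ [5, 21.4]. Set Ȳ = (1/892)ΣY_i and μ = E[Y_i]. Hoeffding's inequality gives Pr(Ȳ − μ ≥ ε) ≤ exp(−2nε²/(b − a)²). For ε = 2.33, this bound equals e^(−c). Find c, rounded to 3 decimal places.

36.010

c = 2nε²/(b − a)² = 2·892·2.33² / 16.4² = 36.0097.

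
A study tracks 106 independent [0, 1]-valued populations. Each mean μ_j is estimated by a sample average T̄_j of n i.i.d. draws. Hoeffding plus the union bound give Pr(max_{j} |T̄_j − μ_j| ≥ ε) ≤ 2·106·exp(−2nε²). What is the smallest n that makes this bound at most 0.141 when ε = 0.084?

519

Need 2·106·exp(−2nε²) ≤ 0.141, i.e. exp(−2nε²) ≤ 0.141/212.
So 2nε² ≥ ln(212/0.141) = 7.315582.
Hence n ≥ 7.315582/(2·0.084²) = 518.394.
The smallest integer n is 519.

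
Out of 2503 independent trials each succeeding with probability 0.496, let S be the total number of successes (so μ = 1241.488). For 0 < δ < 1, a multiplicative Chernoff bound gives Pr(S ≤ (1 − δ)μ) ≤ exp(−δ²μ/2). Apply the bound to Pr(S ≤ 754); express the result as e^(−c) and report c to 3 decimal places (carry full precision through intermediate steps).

95.710

Write 754 = (1 − δ)μ, so δ = 1 − 754/1241.488 = 0.3926643…
Then the exponent is δ²μ/2 = (μ − 754)²/(2μ) = 95.709564.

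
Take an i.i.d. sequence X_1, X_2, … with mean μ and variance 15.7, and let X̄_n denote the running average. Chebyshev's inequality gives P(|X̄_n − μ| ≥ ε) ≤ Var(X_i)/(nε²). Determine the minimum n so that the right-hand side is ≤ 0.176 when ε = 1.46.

Require 15.7/(n·1.46²) ≤ 0.176, i.e. n ≥ 15.7/(0.176·1.46²) = 41.849.
The smallest integer n is 42.

42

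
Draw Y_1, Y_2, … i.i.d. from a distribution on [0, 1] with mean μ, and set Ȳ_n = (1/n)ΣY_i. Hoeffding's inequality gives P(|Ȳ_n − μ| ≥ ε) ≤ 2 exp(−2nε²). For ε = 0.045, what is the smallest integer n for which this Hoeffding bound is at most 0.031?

Require 2·exp(−2nε²) ≤ 0.031, i.e. 2nε² ≥ ln(2/0.031) = 4.166915.
So n ≥ 4.166915 / (2·0.045²) = 1028.868.
The smallest integer n is 1029.

1029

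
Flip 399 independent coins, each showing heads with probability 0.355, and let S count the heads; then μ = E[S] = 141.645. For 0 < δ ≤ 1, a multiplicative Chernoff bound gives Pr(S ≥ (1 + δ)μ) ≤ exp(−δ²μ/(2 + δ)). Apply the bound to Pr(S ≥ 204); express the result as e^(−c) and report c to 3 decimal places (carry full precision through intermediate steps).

11.249

Write 204 = (1 + δ)μ, so δ = 204/141.645 − 1 = 0.4402203…
Then the exponent is δ²μ/(2 + δ) = (204 − μ)² / (μ·(2 + δ)) = 11.248958.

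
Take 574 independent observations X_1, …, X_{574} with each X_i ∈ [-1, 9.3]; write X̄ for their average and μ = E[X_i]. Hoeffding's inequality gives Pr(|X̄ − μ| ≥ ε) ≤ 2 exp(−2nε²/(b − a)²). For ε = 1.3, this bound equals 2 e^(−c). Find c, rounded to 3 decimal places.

c = 2nε²/(b − a)² = 2·574·1.3² / 10.3² = 18.2875.

18.287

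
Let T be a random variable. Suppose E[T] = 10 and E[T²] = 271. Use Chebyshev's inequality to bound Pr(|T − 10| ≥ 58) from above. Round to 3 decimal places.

Var(T) = E[T²] − (E[T])² = 271 − 100 = 171.
Chebyshev's inequality: Pr(|T − μ| ≥ t) ≤ Var(T)/t² = 171/3364 = 0.0508.

0.051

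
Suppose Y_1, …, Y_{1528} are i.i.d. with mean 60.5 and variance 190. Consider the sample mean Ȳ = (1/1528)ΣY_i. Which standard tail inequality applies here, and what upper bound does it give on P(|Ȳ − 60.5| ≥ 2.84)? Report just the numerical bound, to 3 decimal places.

0.015

With mean and variance of each term known, Chebyshev's inequality bounds the deviation of the sum (or sample mean).
Var(Ȳ) = Var(Y_i)/n = 190/1528 = 0.12435.
Chebyshev: P(|Ȳ − 60.5| ≥ 2.84) ≤ Var(Ȳ)/(2.84)² = 190/(1528·2.84²) = 0.0154.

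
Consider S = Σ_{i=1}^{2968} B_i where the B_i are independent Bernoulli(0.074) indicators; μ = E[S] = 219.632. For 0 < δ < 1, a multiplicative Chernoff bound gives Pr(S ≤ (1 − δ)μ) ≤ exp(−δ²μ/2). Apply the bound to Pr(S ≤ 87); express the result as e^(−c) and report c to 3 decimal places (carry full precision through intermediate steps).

Write 87 = (1 − δ)μ, so δ = 1 − 87/219.632 = 0.6038829…
Then the exponent is δ²μ/2 = (μ − 87)²/(2μ) = 40.047096.

40.047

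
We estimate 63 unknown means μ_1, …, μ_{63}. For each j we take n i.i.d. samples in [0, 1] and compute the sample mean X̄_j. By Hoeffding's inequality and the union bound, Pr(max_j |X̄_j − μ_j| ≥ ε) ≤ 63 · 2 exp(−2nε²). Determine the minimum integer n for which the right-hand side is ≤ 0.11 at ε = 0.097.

Need 2·63·exp(−2nε²) ≤ 0.11, i.e. exp(−2nε²) ≤ 0.11/126.
So 2nε² ≥ ln(126/0.11) = 7.043557.
Hence n ≥ 7.043557/(2·0.097²) = 374.299.
The smallest integer n is 375.

375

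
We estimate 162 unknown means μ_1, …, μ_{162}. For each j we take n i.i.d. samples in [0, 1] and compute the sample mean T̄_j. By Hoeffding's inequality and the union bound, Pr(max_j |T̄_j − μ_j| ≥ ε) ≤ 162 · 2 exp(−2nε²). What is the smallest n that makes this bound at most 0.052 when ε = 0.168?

Need 2·162·exp(−2nε²) ≤ 0.052, i.e. exp(−2nε²) ≤ 0.052/324.
So 2nε² ≥ ln(324/0.052) = 8.737255.
Hence n ≥ 8.737255/(2·0.168²) = 154.784.
The smallest integer n is 155.

155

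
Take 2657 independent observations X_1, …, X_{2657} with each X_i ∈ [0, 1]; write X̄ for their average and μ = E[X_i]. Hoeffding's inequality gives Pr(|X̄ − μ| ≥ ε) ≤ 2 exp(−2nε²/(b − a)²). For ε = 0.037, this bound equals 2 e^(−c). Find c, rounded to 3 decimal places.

c = 2nε²/(b − a)² = 2·2657·0.037² / 1² = 7.2749.

7.275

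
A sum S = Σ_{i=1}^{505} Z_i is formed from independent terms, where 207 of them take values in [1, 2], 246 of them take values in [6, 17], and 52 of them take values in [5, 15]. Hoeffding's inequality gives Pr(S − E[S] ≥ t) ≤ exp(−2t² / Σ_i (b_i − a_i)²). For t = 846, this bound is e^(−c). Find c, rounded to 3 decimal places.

Σ(b_i − a_i)² = 207·1² + 246·11² + 52·10² = 35173.
c = 2t² / 35173 = 2·846² / 35173 = 40.6969.

40.697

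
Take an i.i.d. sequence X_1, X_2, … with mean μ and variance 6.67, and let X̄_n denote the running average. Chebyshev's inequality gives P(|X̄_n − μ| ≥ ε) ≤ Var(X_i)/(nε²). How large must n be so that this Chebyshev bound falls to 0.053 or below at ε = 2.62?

19

Require 6.67/(n·2.62²) ≤ 0.053, i.e. n ≥ 6.67/(0.053·2.62²) = 18.334.
The smallest integer n is 19.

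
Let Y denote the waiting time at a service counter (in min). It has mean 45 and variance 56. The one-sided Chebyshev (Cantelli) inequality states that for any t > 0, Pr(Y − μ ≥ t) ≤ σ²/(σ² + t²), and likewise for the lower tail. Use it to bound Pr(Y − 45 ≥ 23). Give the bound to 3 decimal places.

0.096

Here σ² = 56 and t = 23, so σ² + t² = 585.
Cantelli's bound: 56/585 = 0.0957.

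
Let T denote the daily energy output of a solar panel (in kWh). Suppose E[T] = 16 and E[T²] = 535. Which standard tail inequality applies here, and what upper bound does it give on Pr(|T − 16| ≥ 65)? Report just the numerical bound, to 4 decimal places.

The first two moments determine the variance, so Chebyshev's inequality is the sharpest standard bound available.
Var(T) = E[T²] − (E[T])² = 535 − 256 = 279.
Chebyshev's inequality: Pr(|T − μ| ≥ t) ≤ Var(T)/t² = 279/4225 = 0.0660.

0.0660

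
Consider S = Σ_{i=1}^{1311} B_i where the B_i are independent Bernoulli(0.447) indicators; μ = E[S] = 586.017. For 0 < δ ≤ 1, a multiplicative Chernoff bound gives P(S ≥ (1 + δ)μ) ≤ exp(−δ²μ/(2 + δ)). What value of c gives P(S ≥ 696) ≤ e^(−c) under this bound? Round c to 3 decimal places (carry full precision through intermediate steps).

9.435

Write 696 = (1 + δ)μ, so δ = 696/586.017 − 1 = 0.1876789…
Then the exponent is δ²μ/(2 + δ) = (696 − μ)² / (μ·(2 + δ)) = 9.435335.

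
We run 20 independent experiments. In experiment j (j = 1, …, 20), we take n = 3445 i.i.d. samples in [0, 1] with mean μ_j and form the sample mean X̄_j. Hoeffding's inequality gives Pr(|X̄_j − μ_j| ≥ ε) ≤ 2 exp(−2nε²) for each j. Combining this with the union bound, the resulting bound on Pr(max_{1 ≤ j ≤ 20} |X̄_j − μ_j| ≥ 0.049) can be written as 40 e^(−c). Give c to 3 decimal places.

16.543

Union bound over the 20 events: Pr(max_{1 ≤ j ≤ 20} |X̄_j − μ_j| ≥ 0.049) ≤ 20·2·exp(−2nε²) = 40 exp(−2·3445·0.049²).
So c = 2·3445·0.049² = 16.5429.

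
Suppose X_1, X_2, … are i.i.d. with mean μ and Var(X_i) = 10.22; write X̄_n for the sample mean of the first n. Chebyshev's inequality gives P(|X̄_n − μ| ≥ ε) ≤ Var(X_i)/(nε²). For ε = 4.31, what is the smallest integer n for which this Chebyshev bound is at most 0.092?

6

Require 10.22/(n·4.31²) ≤ 0.092, i.e. n ≥ 10.22/(0.092·4.31²) = 5.980.
The smallest integer n is 6.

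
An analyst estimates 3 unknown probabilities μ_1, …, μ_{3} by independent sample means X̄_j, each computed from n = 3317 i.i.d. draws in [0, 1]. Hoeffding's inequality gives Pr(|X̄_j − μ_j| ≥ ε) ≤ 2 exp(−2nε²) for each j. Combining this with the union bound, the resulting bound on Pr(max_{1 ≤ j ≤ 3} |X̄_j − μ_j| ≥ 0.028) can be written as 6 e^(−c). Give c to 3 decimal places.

5.201

Union bound over the 3 events: Pr(max_{1 ≤ j ≤ 3} |X̄_j − μ_j| ≥ 0.028) ≤ 3·2·exp(−2nε²) = 6 exp(−2·3317·0.028²).
So c = 2·3317·0.028² = 5.2011.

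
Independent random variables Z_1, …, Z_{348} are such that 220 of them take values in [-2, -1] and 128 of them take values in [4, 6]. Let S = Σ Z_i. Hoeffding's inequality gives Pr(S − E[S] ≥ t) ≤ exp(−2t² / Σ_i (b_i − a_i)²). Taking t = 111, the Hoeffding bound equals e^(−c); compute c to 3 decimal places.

Σ(b_i − a_i)² = 220·1² + 128·2² = 732.
c = 2t² / 732 = 2·111² / 732 = 33.6639.

33.664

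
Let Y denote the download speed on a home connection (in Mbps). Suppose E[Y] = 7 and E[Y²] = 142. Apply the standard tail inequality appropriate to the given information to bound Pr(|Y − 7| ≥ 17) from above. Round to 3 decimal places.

The first two moments determine the variance, so Chebyshev's inequality is the sharpest standard bound available.
Var(Y) = E[Y²] − (E[Y])² = 142 − 49 = 93.
Chebyshev's inequality: Pr(|Y − μ| ≥ t) ≤ Var(Y)/t² = 93/289 = 0.3218.

0.322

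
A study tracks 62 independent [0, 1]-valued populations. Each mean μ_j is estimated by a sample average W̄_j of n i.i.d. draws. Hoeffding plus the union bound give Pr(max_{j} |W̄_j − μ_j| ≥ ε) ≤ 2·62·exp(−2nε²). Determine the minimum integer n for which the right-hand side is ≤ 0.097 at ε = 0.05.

Need 2·62·exp(−2nε²) ≤ 0.097, i.e. exp(−2nε²) ≤ 0.097/124.
So 2nε² ≥ ln(124/0.097) = 7.153326.
Hence n ≥ 7.153326/(2·0.05²) = 1430.665.
The smallest integer n is 1431.

1431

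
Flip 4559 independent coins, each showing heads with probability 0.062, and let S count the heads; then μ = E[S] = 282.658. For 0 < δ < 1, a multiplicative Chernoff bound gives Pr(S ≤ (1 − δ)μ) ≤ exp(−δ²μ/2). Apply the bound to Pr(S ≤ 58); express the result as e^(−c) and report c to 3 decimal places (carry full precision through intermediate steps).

89.280

Write 58 = (1 − δ)μ, so δ = 1 − 58/282.658 = 0.794805…
Then the exponent is δ²μ/2 = (μ − 58)²/(2μ) = 89.279654.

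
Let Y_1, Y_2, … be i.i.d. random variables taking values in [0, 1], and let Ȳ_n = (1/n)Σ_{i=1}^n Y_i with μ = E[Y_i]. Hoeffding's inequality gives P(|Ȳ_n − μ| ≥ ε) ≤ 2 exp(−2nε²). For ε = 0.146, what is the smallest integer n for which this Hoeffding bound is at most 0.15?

61

Require 2·exp(−2nε²) ≤ 0.15, i.e. 2nε² ≥ ln(2/0.15) = 2.590267.
So n ≥ 2.590267 / (2·0.146²) = 60.759.
The smallest integer n is 61.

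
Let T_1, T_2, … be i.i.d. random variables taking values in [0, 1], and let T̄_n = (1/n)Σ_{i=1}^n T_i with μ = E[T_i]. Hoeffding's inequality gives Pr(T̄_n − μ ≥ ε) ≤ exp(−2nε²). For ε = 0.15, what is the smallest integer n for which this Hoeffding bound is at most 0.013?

97

Require exp(−2nε²) ≤ 0.013, i.e. 2nε² ≥ ln(1/0.013) = 4.342806.
So n ≥ 4.342806 / (2·0.15²) = 96.507.
The smallest integer n is 97.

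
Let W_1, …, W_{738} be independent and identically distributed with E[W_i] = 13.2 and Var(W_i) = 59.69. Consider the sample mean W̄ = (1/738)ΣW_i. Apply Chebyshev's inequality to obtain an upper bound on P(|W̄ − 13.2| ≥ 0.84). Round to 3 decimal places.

Var(W̄) = Var(W_i)/n = 59.69/738 = 0.080881.
Chebyshev: P(|W̄ − 13.2| ≥ 0.84) ≤ Var(W̄)/(0.84)² = 59.69/(738·0.84²) = 0.1146.

0.115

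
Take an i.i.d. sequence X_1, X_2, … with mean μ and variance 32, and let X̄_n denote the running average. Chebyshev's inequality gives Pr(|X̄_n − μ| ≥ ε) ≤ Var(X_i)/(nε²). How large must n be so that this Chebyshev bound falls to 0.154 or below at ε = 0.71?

Require 32/(n·0.71²) ≤ 0.154, i.e. n ≥ 32/(0.154·0.71²) = 412.204.
The smallest integer n is 413.

413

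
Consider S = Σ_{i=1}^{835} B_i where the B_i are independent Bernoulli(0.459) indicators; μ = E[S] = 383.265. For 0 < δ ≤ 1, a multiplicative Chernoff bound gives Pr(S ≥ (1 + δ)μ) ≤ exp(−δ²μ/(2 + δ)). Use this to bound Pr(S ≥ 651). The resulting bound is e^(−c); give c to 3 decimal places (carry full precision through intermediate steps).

69.307

Write 651 = (1 + δ)μ, so δ = 651/383.265 − 1 = 0.6985637…
Then the exponent is δ²μ/(2 + δ) = (651 − μ)² / (μ·(2 + δ)) = 69.307218.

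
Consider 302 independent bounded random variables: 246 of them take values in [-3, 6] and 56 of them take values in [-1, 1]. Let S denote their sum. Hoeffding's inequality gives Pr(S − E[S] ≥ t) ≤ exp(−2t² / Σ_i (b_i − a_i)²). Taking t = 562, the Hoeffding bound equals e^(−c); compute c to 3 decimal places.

31.349

Σ(b_i − a_i)² = 246·9² + 56·2² = 20150.
c = 2t² / 20150 = 2·562² / 20150 = 31.3493.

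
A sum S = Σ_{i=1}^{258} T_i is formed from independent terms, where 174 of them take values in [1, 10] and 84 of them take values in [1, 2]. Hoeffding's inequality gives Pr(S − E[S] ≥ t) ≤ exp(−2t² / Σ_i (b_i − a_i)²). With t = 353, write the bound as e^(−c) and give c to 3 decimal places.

Σ(b_i − a_i)² = 174·9² + 84·1² = 14178.
c = 2t² / 14178 = 2·353² / 14178 = 17.5778.

17.578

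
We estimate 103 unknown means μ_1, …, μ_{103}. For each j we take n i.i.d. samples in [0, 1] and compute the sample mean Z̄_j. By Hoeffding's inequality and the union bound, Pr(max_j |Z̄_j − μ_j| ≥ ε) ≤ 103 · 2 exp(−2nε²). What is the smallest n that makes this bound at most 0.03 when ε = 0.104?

Need 2·103·exp(−2nε²) ≤ 0.03, i.e. exp(−2nε²) ≤ 0.03/206.
So 2nε² ≥ ln(206/0.03) = 8.834434.
Hence n ≥ 8.834434/(2·0.104²) = 408.397.
The smallest integer n is 409.

409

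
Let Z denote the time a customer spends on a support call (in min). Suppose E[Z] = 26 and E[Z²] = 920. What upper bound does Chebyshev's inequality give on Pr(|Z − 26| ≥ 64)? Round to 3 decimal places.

Var(Z) = E[Z²] − (E[Z])² = 920 − 676 = 244.
Chebyshev's inequality: Pr(|Z − μ| ≥ t) ≤ Var(Z)/t² = 244/4096 = 0.0596.

0.060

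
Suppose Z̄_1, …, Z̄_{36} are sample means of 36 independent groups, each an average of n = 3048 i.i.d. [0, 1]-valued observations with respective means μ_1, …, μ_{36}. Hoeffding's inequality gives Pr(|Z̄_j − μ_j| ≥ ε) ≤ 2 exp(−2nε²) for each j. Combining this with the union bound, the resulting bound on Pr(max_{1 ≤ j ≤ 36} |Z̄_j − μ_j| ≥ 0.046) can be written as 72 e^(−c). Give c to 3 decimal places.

12.899

Union bound over the 36 events: Pr(max_{1 ≤ j ≤ 36} |Z̄_j − μ_j| ≥ 0.046) ≤ 36·2·exp(−2nε²) = 72 exp(−2·3048·0.046²).
So c = 2·3048·0.046² = 12.8991.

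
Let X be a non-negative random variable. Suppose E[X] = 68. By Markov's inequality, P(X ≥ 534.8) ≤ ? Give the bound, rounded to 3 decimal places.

Markov's inequality: for a non-negative random variable, P(X ≥ a) ≤ E[X]/a.
Here E[X] = 68 and a = 534.8, so the bound is 68/534.8 = 0.1272.

0.127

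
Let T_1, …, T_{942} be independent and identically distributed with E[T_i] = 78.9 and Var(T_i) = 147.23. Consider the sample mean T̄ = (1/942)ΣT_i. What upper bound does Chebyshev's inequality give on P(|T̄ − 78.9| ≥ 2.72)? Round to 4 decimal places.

Var(T̄) = Var(T_i)/n = 147.23/942 = 0.1563.
Chebyshev: P(|T̄ − 78.9| ≥ 2.72) ≤ Var(T̄)/(2.72)² = 147.23/(942·2.72²) = 0.0211.

0.0211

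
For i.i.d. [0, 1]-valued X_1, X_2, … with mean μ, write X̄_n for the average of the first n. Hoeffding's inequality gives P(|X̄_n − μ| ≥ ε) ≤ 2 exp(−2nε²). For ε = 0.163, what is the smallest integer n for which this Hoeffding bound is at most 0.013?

95

Require 2·exp(−2nε²) ≤ 0.013, i.e. 2nε² ≥ ln(2/0.013) = 5.035953.
So n ≥ 5.035953 / (2·0.163²) = 94.771.
The smallest integer n is 95.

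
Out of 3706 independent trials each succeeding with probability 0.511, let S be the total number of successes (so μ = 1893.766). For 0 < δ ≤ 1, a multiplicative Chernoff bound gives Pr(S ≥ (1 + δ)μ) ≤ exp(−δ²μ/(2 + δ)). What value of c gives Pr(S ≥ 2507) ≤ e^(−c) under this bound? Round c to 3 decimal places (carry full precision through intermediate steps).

Write 2507 = (1 + δ)μ, so δ = 2507/1893.766 − 1 = 0.3238172…
Then the exponent is δ²μ/(2 + δ) = (2507 − μ)² / (μ·(2 + δ)) = 85.452382.

85.452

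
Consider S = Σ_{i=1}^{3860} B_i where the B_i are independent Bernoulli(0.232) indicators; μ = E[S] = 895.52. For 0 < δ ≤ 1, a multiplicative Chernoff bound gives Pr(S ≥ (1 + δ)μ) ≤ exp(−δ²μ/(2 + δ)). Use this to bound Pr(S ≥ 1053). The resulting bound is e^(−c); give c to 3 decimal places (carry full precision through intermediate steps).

12.728

Write 1053 = (1 + δ)μ, so δ = 1053/895.52 − 1 = 0.1758531…
Then the exponent is δ²μ/(2 + δ) = (1053 − μ)² / (μ·(2 + δ)) = 12.727583.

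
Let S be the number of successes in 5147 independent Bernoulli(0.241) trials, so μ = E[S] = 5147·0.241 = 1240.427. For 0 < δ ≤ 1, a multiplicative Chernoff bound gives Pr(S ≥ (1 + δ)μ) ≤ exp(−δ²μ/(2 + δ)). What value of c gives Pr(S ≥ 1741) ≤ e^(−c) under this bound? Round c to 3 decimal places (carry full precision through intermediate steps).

84.045

Write 1741 = (1 + δ)μ, so δ = 1741/1240.427 − 1 = 0.4035489…
Then the exponent is δ²μ/(2 + δ) = (1741 − μ)² / (μ·(2 + δ)) = 84.044764.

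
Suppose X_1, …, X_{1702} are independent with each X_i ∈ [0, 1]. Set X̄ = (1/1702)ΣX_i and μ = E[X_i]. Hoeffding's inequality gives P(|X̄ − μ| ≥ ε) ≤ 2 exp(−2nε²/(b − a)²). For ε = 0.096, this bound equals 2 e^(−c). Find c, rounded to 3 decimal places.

c = 2nε²/(b − a)² = 2·1702·0.096² / 1² = 31.3713.

31.371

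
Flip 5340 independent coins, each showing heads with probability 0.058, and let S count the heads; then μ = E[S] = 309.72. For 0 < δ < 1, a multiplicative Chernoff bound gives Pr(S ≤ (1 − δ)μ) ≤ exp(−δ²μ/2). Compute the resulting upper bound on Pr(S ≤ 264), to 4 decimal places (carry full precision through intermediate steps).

Write 264 = (1 − δ)μ, so δ = 1 − 264/309.72 = 0.1476172…
Then the exponent is δ²μ/2 = (μ − 264)²/(2μ) = 3.374529.
Bound = exp(−3.374529) = 0.03423.

0.0342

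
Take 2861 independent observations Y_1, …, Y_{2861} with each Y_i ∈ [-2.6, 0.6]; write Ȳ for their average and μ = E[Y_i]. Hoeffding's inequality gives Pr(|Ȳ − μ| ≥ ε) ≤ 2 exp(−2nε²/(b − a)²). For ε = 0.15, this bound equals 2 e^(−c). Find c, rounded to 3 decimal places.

c = 2nε²/(b − a)² = 2·2861·0.15² / 3.2² = 12.5728.

12.573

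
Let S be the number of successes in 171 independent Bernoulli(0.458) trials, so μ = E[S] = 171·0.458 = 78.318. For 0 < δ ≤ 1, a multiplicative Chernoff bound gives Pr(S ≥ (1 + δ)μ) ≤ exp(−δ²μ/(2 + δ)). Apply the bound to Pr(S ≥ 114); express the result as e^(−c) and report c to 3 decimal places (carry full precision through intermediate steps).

6.620

Write 114 = (1 + δ)μ, so δ = 114/78.318 − 1 = 0.4556041…
Then the exponent is δ²μ/(2 + δ) = (114 − μ)² / (μ·(2 + δ)) = 6.620312.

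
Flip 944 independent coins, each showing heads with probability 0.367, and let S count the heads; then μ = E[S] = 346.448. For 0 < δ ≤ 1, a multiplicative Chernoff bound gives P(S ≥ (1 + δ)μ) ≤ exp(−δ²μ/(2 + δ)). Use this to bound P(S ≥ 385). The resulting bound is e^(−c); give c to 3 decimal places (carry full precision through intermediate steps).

2.032

Write 385 = (1 + δ)μ, so δ = 385/346.448 − 1 = 0.1112779…
Then the exponent is δ²μ/(2 + δ) = (385 − μ)² / (μ·(2 + δ)) = 2.031938.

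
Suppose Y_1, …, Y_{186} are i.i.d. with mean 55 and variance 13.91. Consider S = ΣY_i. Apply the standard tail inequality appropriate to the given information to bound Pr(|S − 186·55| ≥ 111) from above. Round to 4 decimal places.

0.2100

With mean and variance of each term known, Chebyshev's inequality bounds the deviation of the sum (or sample mean).
Var(S) = n·Var(Y_i) = 186·13.91 = 2587.26.
Chebyshev: Pr(|S − 186·55| ≥ 111) ≤ Var(S)/111² = 2587.26/12321 = 0.2100.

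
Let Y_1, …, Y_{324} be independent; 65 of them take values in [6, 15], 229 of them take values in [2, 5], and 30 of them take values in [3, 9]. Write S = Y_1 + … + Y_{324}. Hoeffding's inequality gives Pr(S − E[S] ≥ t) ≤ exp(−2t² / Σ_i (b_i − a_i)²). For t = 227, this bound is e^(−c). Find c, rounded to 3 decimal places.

Σ(b_i − a_i)² = 65·9² + 229·3² + 30·6² = 8406.
c = 2t² / 8406 = 2·227² / 8406 = 12.2601.

12.260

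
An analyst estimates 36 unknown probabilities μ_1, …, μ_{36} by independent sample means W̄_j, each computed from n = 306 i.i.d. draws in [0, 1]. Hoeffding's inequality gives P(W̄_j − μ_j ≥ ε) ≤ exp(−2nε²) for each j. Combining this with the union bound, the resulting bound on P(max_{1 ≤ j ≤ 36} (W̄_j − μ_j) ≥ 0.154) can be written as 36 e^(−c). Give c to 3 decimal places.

Union bound over the 36 events: P(max_{1 ≤ j ≤ 36} (W̄_j − μ_j) ≥ 0.154) ≤ 36·exp(−2nε²) = 36 exp(−2·306·0.154²).
So c = 2·306·0.154² = 14.5142.

14.514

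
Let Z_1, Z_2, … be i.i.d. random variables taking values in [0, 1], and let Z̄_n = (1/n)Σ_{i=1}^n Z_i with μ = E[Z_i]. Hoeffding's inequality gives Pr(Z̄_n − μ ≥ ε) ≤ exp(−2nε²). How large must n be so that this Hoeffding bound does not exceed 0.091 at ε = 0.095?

133

Require exp(−2nε²) ≤ 0.091, i.e. 2nε² ≥ ln(1/0.091) = 2.396896.
So n ≥ 2.396896 / (2·0.095²) = 132.792.
The smallest integer n is 133.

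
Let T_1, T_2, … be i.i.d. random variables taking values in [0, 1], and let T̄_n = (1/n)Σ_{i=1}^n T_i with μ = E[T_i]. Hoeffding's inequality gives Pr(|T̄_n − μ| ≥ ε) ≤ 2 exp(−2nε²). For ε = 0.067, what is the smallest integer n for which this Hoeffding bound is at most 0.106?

Require 2·exp(−2nε²) ≤ 0.106, i.e. 2nε² ≥ ln(2/0.106) = 2.937463.
So n ≥ 2.937463 / (2·0.067²) = 327.185.
The smallest integer n is 328.

328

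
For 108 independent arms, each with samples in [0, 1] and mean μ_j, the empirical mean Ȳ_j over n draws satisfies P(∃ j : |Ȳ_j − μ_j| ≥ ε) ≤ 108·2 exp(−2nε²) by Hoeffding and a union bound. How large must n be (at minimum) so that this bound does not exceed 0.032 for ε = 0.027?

6048

Need 2·108·exp(−2nε²) ≤ 0.032, i.e. exp(−2nε²) ≤ 0.032/216.
So 2nε² ≥ ln(216/0.032) = 8.817298.
Hence n ≥ 8.817298/(2·0.027²) = 6047.529.
The smallest integer n is 6048.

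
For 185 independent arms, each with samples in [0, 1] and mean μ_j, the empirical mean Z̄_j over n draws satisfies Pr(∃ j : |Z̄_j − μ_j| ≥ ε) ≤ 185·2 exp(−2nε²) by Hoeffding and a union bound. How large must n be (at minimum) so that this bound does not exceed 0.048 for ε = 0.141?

226

Need 2·185·exp(−2nε²) ≤ 0.048, i.e. exp(−2nε²) ≤ 0.048/370.
So 2nε² ≥ ln(370/0.048) = 8.950057.
Hence n ≥ 8.950057/(2·0.141²) = 225.091.
The smallest integer n is 226.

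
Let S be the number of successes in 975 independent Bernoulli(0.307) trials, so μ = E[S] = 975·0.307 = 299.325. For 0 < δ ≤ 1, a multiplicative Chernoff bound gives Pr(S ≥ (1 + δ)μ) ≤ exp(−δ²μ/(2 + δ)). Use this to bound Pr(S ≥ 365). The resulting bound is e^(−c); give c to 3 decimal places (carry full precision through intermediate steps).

6.493

Write 365 = (1 + δ)μ, so δ = 365/299.325 − 1 = 0.2194103…
Then the exponent is δ²μ/(2 + δ) = (365 − μ)² / (μ·(2 + δ)) = 6.492614.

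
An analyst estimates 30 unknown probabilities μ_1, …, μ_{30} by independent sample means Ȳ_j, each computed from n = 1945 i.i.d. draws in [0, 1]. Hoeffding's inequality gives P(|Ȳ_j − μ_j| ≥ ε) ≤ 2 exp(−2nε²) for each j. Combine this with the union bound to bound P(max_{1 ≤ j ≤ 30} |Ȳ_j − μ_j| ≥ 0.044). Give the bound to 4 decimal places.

Per-experiment Hoeffding bound: 2·exp(−2·1945·0.044²) = 2·exp(−7.53104) = 0.0010724.
Union bound over 30 events: 30·0.0010724 = 0.03217.

0.0322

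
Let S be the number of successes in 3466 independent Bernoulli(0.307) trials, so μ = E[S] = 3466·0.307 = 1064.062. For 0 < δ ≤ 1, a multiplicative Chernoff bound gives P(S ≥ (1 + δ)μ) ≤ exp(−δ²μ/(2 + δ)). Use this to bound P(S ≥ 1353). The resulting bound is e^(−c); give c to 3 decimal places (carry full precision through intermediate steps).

Write 1353 = (1 + δ)μ, so δ = 1353/1064.062 − 1 = 0.2715424…
Then the exponent is δ²μ/(2 + δ) = (1353 − μ)² / (μ·(2 + δ)) = 34.539936.

34.540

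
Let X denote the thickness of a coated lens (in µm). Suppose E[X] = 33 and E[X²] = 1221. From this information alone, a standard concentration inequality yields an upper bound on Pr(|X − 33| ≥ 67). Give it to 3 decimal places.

The first two moments determine the variance, so Chebyshev's inequality is the sharpest standard bound available.
Var(X) = E[X²] − (E[X])² = 1221 − 1089 = 132.
Chebyshev's inequality: Pr(|X − μ| ≥ t) ≤ Var(X)/t² = 132/4489 = 0.0294.

0.029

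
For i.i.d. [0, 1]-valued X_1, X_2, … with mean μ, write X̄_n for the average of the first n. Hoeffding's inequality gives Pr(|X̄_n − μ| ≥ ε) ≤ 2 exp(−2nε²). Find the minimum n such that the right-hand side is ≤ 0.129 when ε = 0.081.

209

Require 2·exp(−2nε²) ≤ 0.129, i.e. 2nε² ≥ ln(2/0.129) = 2.741090.
So n ≥ 2.741090 / (2·0.081²) = 208.893.
The smallest integer n is 209.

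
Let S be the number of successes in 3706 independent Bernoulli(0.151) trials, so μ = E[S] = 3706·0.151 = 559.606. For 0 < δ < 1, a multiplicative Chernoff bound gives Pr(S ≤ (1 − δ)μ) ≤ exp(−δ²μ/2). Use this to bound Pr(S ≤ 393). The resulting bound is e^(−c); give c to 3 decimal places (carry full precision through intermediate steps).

Write 393 = (1 − δ)μ, so δ = 1 − 393/559.606 = 0.2977202…
Then the exponent is δ²μ/2 = (μ − 393)²/(2μ) = 24.800984.

24.801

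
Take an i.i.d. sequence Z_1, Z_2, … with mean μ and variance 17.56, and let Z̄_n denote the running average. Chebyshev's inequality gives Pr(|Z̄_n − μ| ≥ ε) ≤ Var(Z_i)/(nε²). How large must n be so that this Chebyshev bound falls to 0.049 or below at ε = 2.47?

59

Require 17.56/(n·2.47²) ≤ 0.049, i.e. n ≥ 17.56/(0.049·2.47²) = 58.740.
The smallest integer n is 59.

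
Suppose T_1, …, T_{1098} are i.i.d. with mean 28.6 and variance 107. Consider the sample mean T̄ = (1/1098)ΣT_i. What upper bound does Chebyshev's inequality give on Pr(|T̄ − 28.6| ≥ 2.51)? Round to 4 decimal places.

Var(T̄) = Var(T_i)/n = 107/1098 = 0.09745.
Chebyshev: Pr(|T̄ − 28.6| ≥ 2.51) ≤ Var(T̄)/(2.51)² = 107/(1098·2.51²) = 0.0155.

0.0155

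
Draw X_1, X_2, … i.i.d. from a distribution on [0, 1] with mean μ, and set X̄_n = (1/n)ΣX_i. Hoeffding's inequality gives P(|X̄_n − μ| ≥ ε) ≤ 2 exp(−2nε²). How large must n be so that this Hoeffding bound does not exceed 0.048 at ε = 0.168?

67

Require 2·exp(−2nε²) ≤ 0.048, i.e. 2nε² ≥ ln(2/0.048) = 3.729701.
So n ≥ 3.729701 / (2·0.168²) = 66.073.
The smallest integer n is 67.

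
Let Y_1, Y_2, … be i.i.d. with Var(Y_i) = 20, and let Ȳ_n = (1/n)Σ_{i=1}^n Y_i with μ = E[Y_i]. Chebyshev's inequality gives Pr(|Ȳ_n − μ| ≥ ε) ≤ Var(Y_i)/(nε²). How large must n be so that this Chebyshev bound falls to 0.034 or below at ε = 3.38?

Require 20/(n·3.38²) ≤ 0.034, i.e. n ≥ 20/(0.034·3.38²) = 51.489.
The smallest integer n is 52.

52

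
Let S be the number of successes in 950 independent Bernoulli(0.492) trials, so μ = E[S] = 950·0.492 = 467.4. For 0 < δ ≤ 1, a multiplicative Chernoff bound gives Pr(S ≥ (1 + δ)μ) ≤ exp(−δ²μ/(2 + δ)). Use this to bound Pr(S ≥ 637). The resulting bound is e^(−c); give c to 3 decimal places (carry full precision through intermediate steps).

26.045

Write 637 = (1 + δ)μ, so δ = 637/467.4 − 1 = 0.3628584…
Then the exponent is δ²μ/(2 + δ) = (637 − μ)² / (μ·(2 + δ)) = 26.045056.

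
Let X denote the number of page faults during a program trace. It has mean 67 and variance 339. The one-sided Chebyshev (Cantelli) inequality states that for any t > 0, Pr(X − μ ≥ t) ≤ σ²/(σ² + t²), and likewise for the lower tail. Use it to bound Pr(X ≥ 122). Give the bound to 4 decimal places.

Here σ² = 339 and t = 55, so σ² + t² = 3364.
Cantelli's bound: 339/3364 = 0.1008.

0.1008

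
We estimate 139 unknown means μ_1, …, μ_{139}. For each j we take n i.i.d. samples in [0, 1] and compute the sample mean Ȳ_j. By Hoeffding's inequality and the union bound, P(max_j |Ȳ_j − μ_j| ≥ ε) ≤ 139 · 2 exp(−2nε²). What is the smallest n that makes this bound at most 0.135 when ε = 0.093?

442

Need 2·139·exp(−2nε²) ≤ 0.135, i.e. exp(−2nε²) ≤ 0.135/278.
So 2nε² ≥ ln(278/0.135) = 7.630102.
Hence n ≥ 7.630102/(2·0.093²) = 441.097.
The smallest integer n is 442.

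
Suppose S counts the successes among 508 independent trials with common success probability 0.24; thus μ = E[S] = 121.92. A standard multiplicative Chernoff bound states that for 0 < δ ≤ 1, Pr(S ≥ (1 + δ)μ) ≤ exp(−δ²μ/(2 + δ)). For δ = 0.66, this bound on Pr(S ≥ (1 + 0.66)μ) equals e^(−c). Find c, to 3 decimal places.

19.966

c = δ²μ/(2 + δ) = 0.66²·121.92/(2 + 0.66) = 19.9655.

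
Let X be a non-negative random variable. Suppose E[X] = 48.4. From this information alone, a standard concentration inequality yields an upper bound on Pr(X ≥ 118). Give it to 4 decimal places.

Only the mean of a non-negative variable is known, so Markov's inequality is the applicable tail bound.
Markov's inequality: for a non-negative random variable, Pr(X ≥ a) ≤ E[X]/a.
Here E[X] = 48.4 and a = 118, so the bound is 48.4/118 = 0.4102.

0.4102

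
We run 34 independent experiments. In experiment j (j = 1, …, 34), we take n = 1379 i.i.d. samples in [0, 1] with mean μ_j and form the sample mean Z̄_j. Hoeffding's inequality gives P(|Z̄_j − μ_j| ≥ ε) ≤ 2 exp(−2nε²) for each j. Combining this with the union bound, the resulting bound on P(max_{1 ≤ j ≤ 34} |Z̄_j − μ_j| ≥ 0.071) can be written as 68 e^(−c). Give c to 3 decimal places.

13.903

Union bound over the 34 events: P(max_{1 ≤ j ≤ 34} |Z̄_j − μ_j| ≥ 0.071) ≤ 34·2·exp(−2nε²) = 68 exp(−2·1379·0.071²).
So c = 2·1379·0.071² = 13.9031.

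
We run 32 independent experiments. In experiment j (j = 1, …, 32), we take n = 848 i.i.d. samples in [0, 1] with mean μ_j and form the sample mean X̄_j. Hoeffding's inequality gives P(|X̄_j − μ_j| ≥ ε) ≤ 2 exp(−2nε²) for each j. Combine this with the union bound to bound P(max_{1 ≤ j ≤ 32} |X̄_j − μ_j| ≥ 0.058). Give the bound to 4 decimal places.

0.2130

Per-experiment Hoeffding bound: 2·exp(−2·848·0.058²) = 2·exp(−5.70534) = 0.0066563.
Union bound over 32 events: 32·0.0066563 = 0.21300.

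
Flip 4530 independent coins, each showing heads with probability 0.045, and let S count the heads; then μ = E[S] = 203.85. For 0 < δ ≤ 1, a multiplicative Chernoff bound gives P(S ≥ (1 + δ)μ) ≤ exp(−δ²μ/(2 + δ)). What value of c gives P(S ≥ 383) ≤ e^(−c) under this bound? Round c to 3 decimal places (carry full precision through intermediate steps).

54.690

Write 383 = (1 + δ)μ, so δ = 383/203.85 − 1 = 0.8788325…
Then the exponent is δ²μ/(2 + δ) = (383 − μ)² / (μ·(2 + δ)) = 54.689823.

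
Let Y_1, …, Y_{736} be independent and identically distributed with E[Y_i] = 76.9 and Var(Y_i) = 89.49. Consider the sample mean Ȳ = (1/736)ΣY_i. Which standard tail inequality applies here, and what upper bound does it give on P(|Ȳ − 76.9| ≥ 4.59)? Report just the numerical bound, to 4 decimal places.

With mean and variance of each term known, Chebyshev's inequality bounds the deviation of the sum (or sample mean).
Var(Ȳ) = Var(Y_i)/n = 89.49/736 = 0.12159.
Chebyshev: P(|Ȳ − 76.9| ≥ 4.59) ≤ Var(Ȳ)/(4.59)² = 89.49/(736·4.59²) = 0.0058.

0.0058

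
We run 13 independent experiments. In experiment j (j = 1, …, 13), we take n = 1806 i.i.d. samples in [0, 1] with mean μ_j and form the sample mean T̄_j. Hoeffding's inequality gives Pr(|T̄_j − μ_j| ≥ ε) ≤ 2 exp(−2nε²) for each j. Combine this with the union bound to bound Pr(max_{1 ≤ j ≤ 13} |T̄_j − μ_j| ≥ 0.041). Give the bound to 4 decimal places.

Per-experiment Hoeffding bound: 2·exp(−2·1806·0.041²) = 2·exp(−6.07177) = 0.0046142.
Union bound over 13 events: 13·0.0046142 = 0.05998.

0.0600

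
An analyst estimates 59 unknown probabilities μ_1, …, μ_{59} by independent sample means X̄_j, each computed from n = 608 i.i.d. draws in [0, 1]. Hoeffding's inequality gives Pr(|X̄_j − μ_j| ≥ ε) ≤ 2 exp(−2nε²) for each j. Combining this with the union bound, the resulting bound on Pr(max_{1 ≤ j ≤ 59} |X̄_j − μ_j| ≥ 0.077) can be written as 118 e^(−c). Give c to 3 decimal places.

Union bound over the 59 events: Pr(max_{1 ≤ j ≤ 59} |X̄_j − μ_j| ≥ 0.077) ≤ 59·2·exp(−2nε²) = 118 exp(−2·608·0.077²).
So c = 2·608·0.077² = 7.2097.

7.210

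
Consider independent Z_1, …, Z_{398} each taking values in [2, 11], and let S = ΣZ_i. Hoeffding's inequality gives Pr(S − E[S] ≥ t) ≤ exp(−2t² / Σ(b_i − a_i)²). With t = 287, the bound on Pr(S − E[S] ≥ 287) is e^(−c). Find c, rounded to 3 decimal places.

5.110

Σ(b_i − a_i)² = 398·(9)² = 32238.
c = 2t²/32238 = 2·287²/32238 = 5.1101.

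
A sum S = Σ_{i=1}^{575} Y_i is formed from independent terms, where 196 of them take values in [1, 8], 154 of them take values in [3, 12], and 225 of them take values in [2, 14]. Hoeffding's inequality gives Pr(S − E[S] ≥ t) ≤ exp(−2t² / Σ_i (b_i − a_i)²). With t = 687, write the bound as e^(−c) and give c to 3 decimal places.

Σ(b_i − a_i)² = 196·7² + 154·9² + 225·12² = 54478.
c = 2t² / 54478 = 2·687² / 54478 = 17.3270.

17.327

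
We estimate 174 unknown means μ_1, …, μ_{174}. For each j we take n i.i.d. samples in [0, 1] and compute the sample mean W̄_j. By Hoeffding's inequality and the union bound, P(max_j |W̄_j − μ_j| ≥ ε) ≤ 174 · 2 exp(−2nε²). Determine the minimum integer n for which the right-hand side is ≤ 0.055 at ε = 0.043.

Need 2·174·exp(−2nε²) ≤ 0.055, i.e. exp(−2nε²) ≤ 0.055/348.
So 2nε² ≥ ln(348/0.055) = 8.752625.
Hence n ≥ 8.752625/(2·0.043²) = 2366.854.
The smallest integer n is 2367.

2367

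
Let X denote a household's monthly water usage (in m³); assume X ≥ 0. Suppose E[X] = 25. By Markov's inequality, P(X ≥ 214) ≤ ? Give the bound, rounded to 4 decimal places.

0.1168

Markov's inequality: for a non-negative random variable, P(X ≥ a) ≤ E[X]/a.
Here E[X] = 25 and a = 214, so the bound is 25/214 = 0.1168.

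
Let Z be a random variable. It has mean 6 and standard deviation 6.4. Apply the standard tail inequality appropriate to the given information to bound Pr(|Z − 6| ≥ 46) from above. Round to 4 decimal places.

0.0194

Mean and variance are known, so Chebyshev's inequality applies.
Chebyshev: Pr(|Z − μ| ≥ t) ≤ Var(Z)/t².
Var(Z) = σ² = 6.4² = 40.96.
Bound = 40.96 / 2116 = 0.0194.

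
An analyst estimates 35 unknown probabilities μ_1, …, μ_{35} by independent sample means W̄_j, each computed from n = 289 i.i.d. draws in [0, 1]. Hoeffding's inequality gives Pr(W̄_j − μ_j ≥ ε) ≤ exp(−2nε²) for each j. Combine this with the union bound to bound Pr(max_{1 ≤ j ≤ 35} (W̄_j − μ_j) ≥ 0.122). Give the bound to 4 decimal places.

0.0064

Per-experiment Hoeffding bound: exp(−2·289·0.122²) = exp(−8.60295) = 0.00018356.
Union bound over 35 events: 35·0.00018356 = 0.00642.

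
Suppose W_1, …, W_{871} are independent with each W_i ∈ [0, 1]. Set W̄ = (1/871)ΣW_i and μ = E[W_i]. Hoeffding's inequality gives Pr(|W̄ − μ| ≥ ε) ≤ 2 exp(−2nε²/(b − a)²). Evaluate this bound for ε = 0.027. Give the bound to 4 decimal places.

Exponent: 2nε²/(b − a)² = 2·871·0.027² / 1² = 1.26992.
Bound = 2·exp(−1.26992) = 0.56171.

0.5617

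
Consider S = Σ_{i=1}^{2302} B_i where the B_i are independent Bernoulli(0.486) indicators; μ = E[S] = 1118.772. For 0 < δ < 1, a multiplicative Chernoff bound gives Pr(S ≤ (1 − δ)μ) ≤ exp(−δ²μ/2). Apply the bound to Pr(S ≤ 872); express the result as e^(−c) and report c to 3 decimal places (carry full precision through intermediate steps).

27.216

Write 872 = (1 − δ)μ, so δ = 1 − 872/1118.772 = 0.220574…
Then the exponent is δ²μ/2 = (μ − 872)²/(2μ) = 27.215742.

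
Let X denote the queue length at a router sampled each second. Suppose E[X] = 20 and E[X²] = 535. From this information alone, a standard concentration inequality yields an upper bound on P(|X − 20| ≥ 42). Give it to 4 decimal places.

0.0765

The first two moments determine the variance, so Chebyshev's inequality is the sharpest standard bound available.
Var(X) = E[X²] − (E[X])² = 535 − 400 = 135.
Chebyshev's inequality: P(|X − μ| ≥ t) ≤ Var(X)/t² = 135/1764 = 0.0765.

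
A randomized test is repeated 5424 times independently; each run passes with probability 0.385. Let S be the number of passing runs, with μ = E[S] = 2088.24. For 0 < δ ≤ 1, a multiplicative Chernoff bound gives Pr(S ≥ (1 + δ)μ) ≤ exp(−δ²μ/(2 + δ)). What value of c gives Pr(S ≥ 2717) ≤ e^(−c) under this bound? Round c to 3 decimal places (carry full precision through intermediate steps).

Write 2717 = (1 + δ)μ, so δ = 2717/2088.24 − 1 = 0.3010957…
Then the exponent is δ²μ/(2 + δ) = (2717 − μ)² / (μ·(2 + δ)) = 82.272506.

82.273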